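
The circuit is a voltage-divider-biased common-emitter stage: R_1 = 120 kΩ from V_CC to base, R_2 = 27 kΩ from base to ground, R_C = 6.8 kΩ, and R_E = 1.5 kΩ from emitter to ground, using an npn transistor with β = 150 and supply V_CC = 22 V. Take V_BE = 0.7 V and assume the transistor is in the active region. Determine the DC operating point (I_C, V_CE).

I_C ≈ 2 mA, V_CE ≈ 5.2 V

Thevenize the base divider: V_Th = V_CC·R_2/(R_1+R_2) = 22×27/147 = 4.04 V, R_Th = R_1‖R_2 = 22 kΩ.
Base-emitter loop: V_Th = I_B·R_Th + V_BE + (β+1)I_B·R_E, so I_B = (4.04 − 0.7) / (22 + 151×1.5) = 0.0134 mA.
I_C = β·I_B = 150×0.0134 = 2.02 mA, and I_E = (β+1)I_B = 2.03 mA.
V_CE = V_CC − I_C·R_C − I_E·R_E = 22 − 2.02×6.8 − 2.03×1.5 = 5.24 V.
V_CE = 5.24 V > 0.2 V confirms active-region operation.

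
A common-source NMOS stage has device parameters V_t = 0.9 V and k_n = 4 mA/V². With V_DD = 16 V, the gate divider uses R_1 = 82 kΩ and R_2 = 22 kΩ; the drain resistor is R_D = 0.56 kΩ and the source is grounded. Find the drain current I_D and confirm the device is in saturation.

V_G = V_DD·R_2/(R_1+R_2) = 16×22/104 = 3.38 V. With the source grounded, V_GS = V_G = 3.38 V.
Assume saturation: I_D = (k_n/2)(V_GS − V_t)² = (4/2)×(3.38 − 0.9)² = 2×2.48² = 12.3 mA.
V_DS = V_DD − I_D·R_D = 16 − 12.3×0.56 = 9.09 V.
Saturation requires V_DS ≥ V_GS − V_t = 2.48 V; 9.09 ≥ 2.48 ✓.

I_D ≈ 12 mA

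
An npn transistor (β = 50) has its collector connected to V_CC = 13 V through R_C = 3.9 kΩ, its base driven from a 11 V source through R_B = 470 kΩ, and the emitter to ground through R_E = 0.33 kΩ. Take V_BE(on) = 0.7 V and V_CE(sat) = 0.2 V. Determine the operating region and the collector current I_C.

active; I_C ≈ 1.1 mA

Assume active. Base-emitter loop: I_B = (V_BB − V_BE)/(R_B + (β+1)R_E) = (11 − 0.7)/(470 + 51×0.33) = 0.0212 mA.
I_C = β·I_B = 50×0.0212 = 1.06 mA.
V_CE = V_CC − I_C·R_C − I_E·R_E = 13 − 1.06×3.9 − 1.08×0.33 = 8.52 V > V_CE(sat), so the active-region assumption holds.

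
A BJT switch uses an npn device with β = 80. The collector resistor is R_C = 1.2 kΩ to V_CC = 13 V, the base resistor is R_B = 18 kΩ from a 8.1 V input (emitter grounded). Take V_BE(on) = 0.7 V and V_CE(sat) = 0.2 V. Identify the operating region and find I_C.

saturation; I_C ≈ 11 mA

Assume active: I_B = (8.1 − 0.7)/18 = 0.411 mA, giving I_C = β·I_B = 32.9 mA.
But then V_CE = 13 − 32.9×1.2 = -26.5 V < V_CE(sat) = 0.2 V — impossible in the active region.
So the transistor is saturated. With V_CE = 0.2 V, I_C = (V_CC − 0.2)/R_C = 12.8/1.2 = 10.7 mA.
Check: β·I_B = 32.9 mA > I_C = 10.7 mA, confirming saturation.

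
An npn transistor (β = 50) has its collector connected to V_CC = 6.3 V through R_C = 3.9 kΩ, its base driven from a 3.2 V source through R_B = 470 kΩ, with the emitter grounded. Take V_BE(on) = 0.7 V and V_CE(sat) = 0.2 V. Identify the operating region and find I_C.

Assume active. Base-emitter loop: I_B = (V_BB − V_BE)/R_B = (3.2 − 0.7)/470 = 0.00532 mA.
I_C = β·I_B = 50×0.00532 = 0.266 mA.
V_CE = V_CC − I_C·R_C = 6.3 − 0.266×3.9 = 5.26 V > V_CE(sat), so the active-region assumption holds.

active; I_C ≈ 0.27 mA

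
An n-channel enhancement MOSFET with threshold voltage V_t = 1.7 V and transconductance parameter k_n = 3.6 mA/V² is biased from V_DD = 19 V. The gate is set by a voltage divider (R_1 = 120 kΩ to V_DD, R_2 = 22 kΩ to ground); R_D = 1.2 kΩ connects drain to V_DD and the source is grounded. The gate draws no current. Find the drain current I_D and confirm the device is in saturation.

I_D ≈ 2.8 mA

V_G = V_DD·R_2/(R_1+R_2) = 19×22/142 = 2.94 V. With the source grounded, V_GS = V_G = 2.94 V.
Assume saturation: I_D = (k_n/2)(V_GS − V_t)² = (3.6/2)×(2.94 − 1.7)² = 1.8×1.24² = 2.78 mA.
V_DS = V_DD − I_D·R_D = 19 − 2.78×1.2 = 15.7 V.
Saturation requires V_DS ≥ V_GS − V_t = 1.24 V; 15.7 ≥ 1.24 ✓.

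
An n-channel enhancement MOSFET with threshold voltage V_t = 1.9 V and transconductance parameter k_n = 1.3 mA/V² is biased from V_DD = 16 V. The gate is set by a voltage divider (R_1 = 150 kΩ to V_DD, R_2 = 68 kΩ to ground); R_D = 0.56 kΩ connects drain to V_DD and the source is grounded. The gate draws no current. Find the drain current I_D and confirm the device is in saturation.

I_D ≈ 6.2 mA

V_G = V_DD·R_2/(R_1+R_2) = 16×68/218 = 4.99 V. With the source grounded, V_GS = V_G = 4.99 V.
Assume saturation: I_D = (k_n/2)(V_GS − V_t)² = (1.3/2)×(4.99 − 1.9)² = 0.65×3.09² = 6.21 mA.
V_DS = V_DD − I_D·R_D = 16 − 6.21×0.56 = 12.5 V.
Saturation requires V_DS ≥ V_GS − V_t = 3.09 V; 12.5 ≥ 3.09 ✓.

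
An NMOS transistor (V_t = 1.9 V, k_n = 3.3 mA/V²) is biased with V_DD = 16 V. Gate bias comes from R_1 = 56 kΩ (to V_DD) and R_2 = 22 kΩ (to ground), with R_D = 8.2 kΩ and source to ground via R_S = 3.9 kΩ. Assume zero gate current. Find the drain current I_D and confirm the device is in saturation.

V_G = V_DD·R_2/(R_1+R_2) = 16×22/78 = 4.51 V.
Assume saturation: I_D = (k_n/2)(V_GS − V_t)² with V_GS = V_G − I_D·R_S = 4.51 − 3.9·I_D.
Substituting gives 25.1·I_D² − 34.6·I_D + 11.3 = 0, with roots I_D = 0.525 or 0.854 mA.
The root I_D = 0.854 mA gives V_GS = 1.18 V ≤ V_t, so take I_D = 0.525 mA.
Then V_GS = 2.46 V and V_DS = V_DD − I_D(R_D+R_S) = 16 − 0.525×12.1 = 9.64 V.
Saturation requires V_DS ≥ V_GS − V_t = 0.564 V; 9.64 ≥ 0.564 ✓.

I_D ≈ 0.53 mA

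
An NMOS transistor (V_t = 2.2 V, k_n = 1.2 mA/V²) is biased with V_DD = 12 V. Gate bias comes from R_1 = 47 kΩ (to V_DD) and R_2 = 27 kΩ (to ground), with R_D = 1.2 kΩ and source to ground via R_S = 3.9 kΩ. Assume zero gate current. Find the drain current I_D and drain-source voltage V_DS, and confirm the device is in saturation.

I_D ≈ 0.36 mA, V_DS ≈ 10 V

V_G = V_DD·R_2/(R_1+R_2) = 12×27/74 = 4.38 V.
Assume saturation: I_D = (k_n/2)(V_GS − V_t)² with V_GS = V_G − I_D·R_S = 4.38 − 3.9·I_D.
Substituting gives 9.13·I_D² − 11.2·I_D + 2.85 = 0, with roots I_D = 0.36 or 0.867 mA.
The root I_D = 0.867 mA gives V_GS = 0.998 V ≤ V_t, so take I_D = 0.36 mA.
Then V_GS = 2.97 V and V_DS = V_DD − I_D(R_D+R_S) = 12 − 0.36×5.1 = 10.2 V.
Saturation requires V_DS ≥ V_GS − V_t = 0.775 V; 10.2 ≥ 0.775 ✓.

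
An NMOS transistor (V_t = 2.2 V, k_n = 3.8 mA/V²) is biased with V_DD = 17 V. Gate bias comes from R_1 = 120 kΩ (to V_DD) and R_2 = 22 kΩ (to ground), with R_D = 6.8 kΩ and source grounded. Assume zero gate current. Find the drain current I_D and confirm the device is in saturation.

I_D ≈ 0.36 mA

V_G = V_DD·R_2/(R_1+R_2) = 17×22/142 = 2.63 V. With the source grounded, V_GS = V_G = 2.63 V.
Assume saturation: I_D = (k_n/2)(V_GS − V_t)² = (3.8/2)×(2.63 − 2.2)² = 1.9×0.434² = 0.358 mA.
V_DS = V_DD − I_D·R_D = 17 − 0.358×6.8 = 14.6 V.
Saturation requires V_DS ≥ V_GS − V_t = 0.434 V; 14.6 ≥ 0.434 ✓.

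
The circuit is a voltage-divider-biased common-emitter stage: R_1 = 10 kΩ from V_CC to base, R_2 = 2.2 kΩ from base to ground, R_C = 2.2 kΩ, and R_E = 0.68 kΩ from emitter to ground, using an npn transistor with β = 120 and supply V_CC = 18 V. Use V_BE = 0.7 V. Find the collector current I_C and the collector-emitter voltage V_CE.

I_C ≈ 3.6 mA, V_CE ≈ 7.5 V

Thevenize the base divider: V_Th = V_CC·R_2/(R_1+R_2) = 18×2.2/12.2 = 3.25 V, R_Th = R_1‖R_2 = 1.8 kΩ.
Base-emitter loop: V_Th = I_B·R_Th + V_BE + (β+1)I_B·R_E, so I_B = (3.25 − 0.7) / (1.8 + 121×0.68) = 0.0303 mA.
I_C = β·I_B = 120×0.0303 = 3.63 mA, and I_E = (β+1)I_B = 3.66 mA.
V_CE = V_CC − I_C·R_C − I_E·R_E = 18 − 3.63×2.2 − 3.66×0.68 = 7.52 V.
V_CE = 7.52 V > 0.2 V confirms active-region operation.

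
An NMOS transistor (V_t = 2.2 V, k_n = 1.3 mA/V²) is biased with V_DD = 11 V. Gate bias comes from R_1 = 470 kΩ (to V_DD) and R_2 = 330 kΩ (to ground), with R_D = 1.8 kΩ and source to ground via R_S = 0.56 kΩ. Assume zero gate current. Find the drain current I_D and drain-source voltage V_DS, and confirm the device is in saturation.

V_G = V_DD·R_2/(R_1+R_2) = 11×330/800 = 4.54 V.
Assume saturation: I_D = (k_n/2)(V_GS − V_t)² with V_GS = V_G − I_D·R_S = 4.54 − 0.56·I_D.
Substituting gives 0.204·I_D² − 2.7·I_D + 3.55 = 0, with roots I_D = 1.48 or 11.8 mA.
The root I_D = 11.8 mA gives V_GS = -2.06 V ≤ V_t, so take I_D = 1.48 mA.
Then V_GS = 3.71 V and V_DS = V_DD − I_D(R_D+R_S) = 11 − 1.48×2.36 = 7.51 V.
Saturation requires V_DS ≥ V_GS − V_t = 1.51 V; 7.51 ≥ 1.51 ✓.

I_D ≈ 1.5 mA, V_DS ≈ 7.5 V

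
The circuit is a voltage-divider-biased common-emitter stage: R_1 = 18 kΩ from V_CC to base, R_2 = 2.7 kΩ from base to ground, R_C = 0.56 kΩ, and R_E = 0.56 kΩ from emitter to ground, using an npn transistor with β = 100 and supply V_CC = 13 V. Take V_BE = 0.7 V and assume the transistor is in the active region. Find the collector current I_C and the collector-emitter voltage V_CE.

I_C ≈ 1.7 mA, V_CE ≈ 11 V

Thevenize the base divider: V_Th = V_CC·R_2/(R_1+R_2) = 13×2.7/20.7 = 1.7 V, R_Th = R_1‖R_2 = 2.35 kΩ.
Base-emitter loop: V_Th = I_B·R_Th + V_BE + (β+1)I_B·R_E, so I_B = (1.7 − 0.7) / (2.35 + 101×0.56) = 0.0169 mA.
I_C = β·I_B = 100×0.0169 = 1.69 mA, and I_E = (β+1)I_B = 1.71 mA.
V_CE = V_CC − I_C·R_C − I_E·R_E = 13 − 1.69×0.56 − 1.71×0.56 = 11.1 V.
V_CE = 11.1 V > 0.2 V confirms active-region operation.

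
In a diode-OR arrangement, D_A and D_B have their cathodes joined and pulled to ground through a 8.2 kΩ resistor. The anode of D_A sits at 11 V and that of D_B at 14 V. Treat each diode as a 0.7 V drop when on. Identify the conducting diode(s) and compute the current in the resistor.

Assume both conduct. Then node N would need to be at both 11−0.7 = 10.3 V and 14−0.7 = 13.3 V, which is impossible.
Assume only D_B conducts: V_N = 14 − 0.7 = 13.3 V, so I_R = 13.3/8.2 = 1.62 mA.
Check D_A: its anode-to-cathode voltage is 11 − 13.3 = -2.3 V < 0.7 V, so it is off. The assumption is consistent.

Only D_B conducts; I_R ≈ 1.6 mA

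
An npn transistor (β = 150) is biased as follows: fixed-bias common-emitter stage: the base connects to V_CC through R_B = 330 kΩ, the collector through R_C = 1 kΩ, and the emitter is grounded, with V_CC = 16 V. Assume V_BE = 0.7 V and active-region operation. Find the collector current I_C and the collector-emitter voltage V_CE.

Base loop: V_CC = I_B·R_B + V_BE, so I_B = (16 − 0.7)/330 kΩ = 0.0464 mA.
In the active region I_C = β·I_B = 150 × 0.0464 = 6.95 mA.
Collector loop: V_CE = V_CC − I_C·R_C = 16 − 6.95×1 = 9.05 V.
Since V_CE = 9.05 V > V_CE(sat) ≈ 0.2 V, the transistor is in the active region as assumed.

I_C ≈ 7 mA, V_CE ≈ 9 V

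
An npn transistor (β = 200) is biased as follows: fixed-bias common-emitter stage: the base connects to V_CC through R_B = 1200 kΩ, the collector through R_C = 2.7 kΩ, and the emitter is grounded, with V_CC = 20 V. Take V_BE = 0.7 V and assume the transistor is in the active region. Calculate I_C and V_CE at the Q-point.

I_C ≈ 3.2 mA, V_CE ≈ 11 V

Base loop: V_CC = I_B·R_B + V_BE, so I_B = (20 − 0.7)/1200 kΩ = 0.0161 mA.
In the active region I_C = β·I_B = 200 × 0.0161 = 3.22 mA.
Collector loop: V_CE = V_CC − I_C·R_C = 20 − 3.22×2.7 = 11.3 V.
Since V_CE = 11.3 V > V_CE(sat) ≈ 0.2 V, the transistor is in the active region as assumed.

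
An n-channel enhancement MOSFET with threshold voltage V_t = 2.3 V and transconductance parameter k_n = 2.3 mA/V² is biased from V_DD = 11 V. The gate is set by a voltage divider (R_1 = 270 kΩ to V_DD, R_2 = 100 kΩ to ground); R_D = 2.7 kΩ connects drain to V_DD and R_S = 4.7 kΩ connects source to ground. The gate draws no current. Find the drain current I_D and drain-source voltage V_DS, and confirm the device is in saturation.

I_D ≈ 0.085 mA, V_DS ≈ 10 V

V_G = V_DD·R_2/(R_1+R_2) = 11×100/370 = 2.97 V.
Assume saturation: I_D = (k_n/2)(V_GS − V_t)² with V_GS = V_G − I_D·R_S = 2.97 − 4.7·I_D.
Substituting gives 25.4·I_D² − 8.27·I_D + 0.521 = 0, with roots I_D = 0.0853 or 0.24 mA.
The root I_D = 0.24 mA gives V_GS = 1.84 V ≤ V_t, so take I_D = 0.0853 mA.
Then V_GS = 2.57 V and V_DS = V_DD − I_D(R_D+R_S) = 11 − 0.0853×7.4 = 10.4 V.
Saturation requires V_DS ≥ V_GS − V_t = 0.272 V; 10.4 ≥ 0.272 ✓.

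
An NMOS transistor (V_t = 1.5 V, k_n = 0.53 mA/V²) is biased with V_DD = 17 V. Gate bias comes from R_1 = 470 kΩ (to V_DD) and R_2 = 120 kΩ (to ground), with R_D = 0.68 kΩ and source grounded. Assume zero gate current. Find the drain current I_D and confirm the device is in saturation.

V_G = V_DD·R_2/(R_1+R_2) = 17×120/590 = 3.46 V. With the source grounded, V_GS = V_G = 3.46 V.
Assume saturation: I_D = (k_n/2)(V_GS − V_t)² = (0.53/2)×(3.46 − 1.5)² = 0.265×1.96² = 1.02 mA.
V_DS = V_DD − I_D·R_D = 17 − 1.02×0.68 = 16.3 V.
Saturation requires V_DS ≥ V_GS − V_t = 1.96 V; 16.3 ≥ 1.96 ✓.

I_D ≈ 1 mA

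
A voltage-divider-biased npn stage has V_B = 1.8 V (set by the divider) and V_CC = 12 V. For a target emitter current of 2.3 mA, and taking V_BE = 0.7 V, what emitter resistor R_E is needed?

V_E = V_B − V_BE = 1.8 − 0.7 = 1.1 V.
R_E = V_E / I_E = 1.1 / 2.3 = 0.478 kΩ.

R_E ≈ 0.48 kΩ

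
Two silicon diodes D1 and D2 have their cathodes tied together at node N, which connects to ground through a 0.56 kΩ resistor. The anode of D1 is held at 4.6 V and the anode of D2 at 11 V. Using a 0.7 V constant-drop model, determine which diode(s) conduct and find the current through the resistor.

Assume both conduct. Then node N would need to be at both 4.6−0.7 = 3.9 V and 11−0.7 = 10.3 V, which is impossible.
Assume only D2 conducts: V_N = 11 − 0.7 = 10.3 V, so I_R = 10.3/0.56 = 18.4 mA.
Check D1: its anode-to-cathode voltage is 4.6 − 10.3 = -5.7 V < 0.7 V, so it is off. The assumption is consistent.

Only D2 conducts; I_R ≈ 18 mA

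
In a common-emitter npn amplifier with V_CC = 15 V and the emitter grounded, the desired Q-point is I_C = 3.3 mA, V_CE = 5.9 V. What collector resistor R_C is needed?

R_C ≈ 2.8 kΩ

Collector loop: V_CC = I_C·R_C + V_CE.
R_C = (V_CC − V_CE)/I_C = (15 − 5.9)/3.3 = 2.76 kΩ.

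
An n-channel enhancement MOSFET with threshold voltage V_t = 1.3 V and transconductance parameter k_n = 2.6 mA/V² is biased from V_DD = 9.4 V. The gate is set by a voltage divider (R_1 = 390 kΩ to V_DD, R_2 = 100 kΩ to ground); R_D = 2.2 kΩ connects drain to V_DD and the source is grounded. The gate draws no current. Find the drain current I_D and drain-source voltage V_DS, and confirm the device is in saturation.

V_G = V_DD·R_2/(R_1+R_2) = 9.4×100/490 = 1.92 V. With the source grounded, V_GS = V_G = 1.92 V.
Assume saturation: I_D = (k_n/2)(V_GS − V_t)² = (2.6/2)×(1.92 − 1.3)² = 1.3×0.618² = 0.497 mA.
V_DS = V_DD − I_D·R_D = 9.4 − 0.497×2.2 = 8.31 V.
Saturation requires V_DS ≥ V_GS − V_t = 0.618 V; 8.31 ≥ 0.618 ✓.

I_D ≈ 0.5 mA, V_DS ≈ 8.3 V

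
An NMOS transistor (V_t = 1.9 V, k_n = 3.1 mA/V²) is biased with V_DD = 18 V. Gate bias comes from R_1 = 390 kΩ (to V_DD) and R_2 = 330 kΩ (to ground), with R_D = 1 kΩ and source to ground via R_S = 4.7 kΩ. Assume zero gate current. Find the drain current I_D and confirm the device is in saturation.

V_G = V_DD·R_2/(R_1+R_2) = 18×330/720 = 8.25 V.
Assume saturation: I_D = (k_n/2)(V_GS − V_t)² with V_GS = V_G − I_D·R_S = 8.25 − 4.7·I_D.
Substituting gives 34.2·I_D² − 93.5·I_D + 62.5 = 0, with roots I_D = 1.17 or 1.56 mA.
The root I_D = 1.56 mA gives V_GS = 0.895 V ≤ V_t, so take I_D = 1.17 mA.
Then V_GS = 2.77 V and V_DS = V_DD − I_D(R_D+R_S) = 18 − 1.17×5.7 = 11.4 V.
Saturation requires V_DS ≥ V_GS − V_t = 0.868 V; 11.4 ≥ 0.868 ✓.

I_D ≈ 1.2 mA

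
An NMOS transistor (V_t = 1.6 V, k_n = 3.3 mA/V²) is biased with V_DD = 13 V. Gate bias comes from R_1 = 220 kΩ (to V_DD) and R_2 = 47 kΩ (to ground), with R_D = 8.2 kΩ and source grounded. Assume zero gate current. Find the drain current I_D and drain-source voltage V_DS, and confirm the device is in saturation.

I_D ≈ 0.78 mA, V_DS ≈ 6.6 V

V_G = V_DD·R_2/(R_1+R_2) = 13×47/267 = 2.29 V. With the source grounded, V_GS = V_G = 2.29 V.
Assume saturation: I_D = (k_n/2)(V_GS − V_t)² = (3.3/2)×(2.29 − 1.6)² = 1.65×0.688² = 0.782 mA.
V_DS = V_DD − I_D·R_D = 13 − 0.782×8.2 = 6.59 V.
Saturation requires V_DS ≥ V_GS − V_t = 0.688 V; 6.59 ≥ 0.688 ✓.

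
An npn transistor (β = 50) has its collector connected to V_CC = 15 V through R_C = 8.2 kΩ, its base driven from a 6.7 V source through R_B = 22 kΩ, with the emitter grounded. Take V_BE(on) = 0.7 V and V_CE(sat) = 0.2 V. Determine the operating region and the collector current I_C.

Assume active: I_B = (6.7 − 0.7)/22 = 0.273 mA, giving I_C = β·I_B = 13.6 mA.
But then V_CE = 15 − 13.6×8.2 = -96.8 V < V_CE(sat) = 0.2 V — impossible in the active region.
So the transistor is saturated. With V_CE = 0.2 V, I_C = (V_CC − 0.2)/R_C = 14.8/8.2 = 1.8 mA.
Check: β·I_B = 13.6 mA > I_C = 1.8 mA, confirming saturation.

saturation; I_C ≈ 1.8 mA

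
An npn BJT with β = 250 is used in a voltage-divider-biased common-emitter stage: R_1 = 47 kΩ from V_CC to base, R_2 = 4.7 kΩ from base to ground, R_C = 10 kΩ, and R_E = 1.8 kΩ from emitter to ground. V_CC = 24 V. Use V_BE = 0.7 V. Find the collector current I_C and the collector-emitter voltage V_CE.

Thevenize the base divider: V_Th = V_CC·R_2/(R_1+R_2) = 24×4.7/51.7 = 2.18 V, R_Th = R_1‖R_2 = 4.27 kΩ.
Base-emitter loop: V_Th = I_B·R_Th + V_BE + (β+1)I_B·R_E, so I_B = (2.18 − 0.7) / (4.27 + 251×1.8) = 0.00325 mA.
I_C = β·I_B = 250×0.00325 = 0.812 mA, and I_E = (β+1)I_B = 0.816 mA.
V_CE = V_CC − I_C·R_C − I_E·R_E = 24 − 0.812×10 − 0.816×1.8 = 14.4 V.
V_CE = 14.4 V > 0.2 V confirms active-region operation.

I_C ≈ 0.81 mA, V_CE ≈ 14 V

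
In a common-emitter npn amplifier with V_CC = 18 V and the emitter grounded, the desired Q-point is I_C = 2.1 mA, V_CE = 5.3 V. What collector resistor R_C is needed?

Collector loop: V_CC = I_C·R_C + V_CE.
R_C = (V_CC − V_CE)/I_C = (18 − 5.3)/2.1 = 6.05 kΩ.

R_C ≈ 6 kΩ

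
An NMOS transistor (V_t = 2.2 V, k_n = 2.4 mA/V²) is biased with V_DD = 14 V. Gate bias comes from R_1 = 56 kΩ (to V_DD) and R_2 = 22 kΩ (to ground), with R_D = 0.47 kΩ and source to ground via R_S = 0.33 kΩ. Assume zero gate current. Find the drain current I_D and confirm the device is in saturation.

V_G = V_DD·R_2/(R_1+R_2) = 14×22/78 = 3.95 V.
Assume saturation: I_D = (k_n/2)(V_GS − V_t)² with V_GS = V_G − I_D·R_S = 3.95 − 0.33·I_D.
Substituting gives 0.131·I_D² − 2.38·I_D + 3.67 = 0, with roots I_D = 1.7 or 16.6 mA.
The root I_D = 16.6 mA gives V_GS = -1.51 V ≤ V_t, so take I_D = 1.7 mA.
Then V_GS = 3.39 V and V_DS = V_DD − I_D(R_D+R_S) = 14 − 1.7×0.8 = 12.6 V.
Saturation requires V_DS ≥ V_GS − V_t = 1.19 V; 12.6 ≥ 1.19 ✓.

I_D ≈ 1.7 mA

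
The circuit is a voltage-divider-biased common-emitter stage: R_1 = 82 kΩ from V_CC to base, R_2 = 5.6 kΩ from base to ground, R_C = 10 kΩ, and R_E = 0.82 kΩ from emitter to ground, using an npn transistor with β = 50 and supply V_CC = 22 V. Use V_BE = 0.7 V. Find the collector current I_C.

I_C ≈ 0.75 mA

Thevenize the base divider: V_Th = V_CC·R_2/(R_1+R_2) = 22×5.6/87.6 = 1.41 V, R_Th = R_1‖R_2 = 5.24 kΩ.
Base-emitter loop: V_Th = I_B·R_Th + V_BE + (β+1)I_B·R_E, so I_B = (1.41 − 0.7) / (5.24 + 51×0.82) = 0.015 mA.
I_C = β·I_B = 50×0.015 = 0.75 mA, and I_E = (β+1)I_B = 0.766 mA.
V_CE = V_CC − I_C·R_C − I_E·R_E = 22 − 0.75×10 − 0.766×0.82 = 13.9 V.
V_CE = 13.9 V > 0.2 V confirms active-region operation.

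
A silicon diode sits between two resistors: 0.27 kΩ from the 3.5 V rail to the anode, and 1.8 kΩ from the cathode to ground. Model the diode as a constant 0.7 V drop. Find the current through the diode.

I ≈ 1.4 mA

The two resistors are in series with the diode, so KVL gives 3.5 = I·0.27 + 0.7 + I·1.8.
I = (3.5 − 0.7) / (0.27 + 1.8) kΩ = 2.8 / 2.07 = 1.35 mA.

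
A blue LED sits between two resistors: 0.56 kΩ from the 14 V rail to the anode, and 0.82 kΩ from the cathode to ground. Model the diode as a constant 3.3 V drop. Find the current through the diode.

I ≈ 7.8 mA

The two resistors are in series with the diode, so KVL gives 14 = I·0.56 + 3.3 + I·0.82.
I = (14 − 3.3) / (0.56 + 0.82) kΩ = 10.7 / 1.38 = 7.75 mA.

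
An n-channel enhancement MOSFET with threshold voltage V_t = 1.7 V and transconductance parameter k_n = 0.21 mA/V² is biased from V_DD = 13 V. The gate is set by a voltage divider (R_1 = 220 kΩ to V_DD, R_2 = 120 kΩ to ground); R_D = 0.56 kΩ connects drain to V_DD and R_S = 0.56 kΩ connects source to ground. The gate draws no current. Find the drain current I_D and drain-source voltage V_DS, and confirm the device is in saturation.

I_D ≈ 0.66 mA, V_DS ≈ 12 V

V_G = V_DD·R_2/(R_1+R_2) = 13×120/340 = 4.59 V.
Assume saturation: I_D = (k_n/2)(V_GS − V_t)² with V_GS = V_G − I_D·R_S = 4.59 − 0.56·I_D.
Substituting gives 0.0329·I_D² − 1.34·I_D + 0.876 = 0, with roots I_D = 0.665 or 40 mA.
The root I_D = 40 mA gives V_GS = -17.8 V ≤ V_t, so take I_D = 0.665 mA.
Then V_GS = 4.22 V and V_DS = V_DD − I_D(R_D+R_S) = 13 − 0.665×1.12 = 12.3 V.
Saturation requires V_DS ≥ V_GS − V_t = 2.52 V; 12.3 ≥ 2.52 ✓.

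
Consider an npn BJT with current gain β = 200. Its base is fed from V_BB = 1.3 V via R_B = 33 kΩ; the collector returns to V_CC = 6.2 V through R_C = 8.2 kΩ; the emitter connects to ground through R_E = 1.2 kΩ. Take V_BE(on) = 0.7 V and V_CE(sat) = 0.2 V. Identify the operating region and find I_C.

Assume active. Base-emitter loop: I_B = (V_BB − V_BE)/(R_B + (β+1)R_E) = (1.3 − 0.7)/(33 + 201×1.2) = 0.00219 mA.
I_C = β·I_B = 200×0.00219 = 0.438 mA.
V_CE = V_CC − I_C·R_C − I_E·R_E = 6.2 − 0.438×8.2 − 0.44×1.2 = 2.08 V > V_CE(sat), so the active-region assumption holds.

active; I_C ≈ 0.44 mA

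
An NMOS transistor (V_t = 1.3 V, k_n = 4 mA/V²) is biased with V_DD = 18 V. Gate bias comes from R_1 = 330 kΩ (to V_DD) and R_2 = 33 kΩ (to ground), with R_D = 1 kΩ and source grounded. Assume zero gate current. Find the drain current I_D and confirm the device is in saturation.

V_G = V_DD·R_2/(R_1+R_2) = 18×33/363 = 1.64 V. With the source grounded, V_GS = V_G = 1.64 V.
Assume saturation: I_D = (k_n/2)(V_GS − V_t)² = (4/2)×(1.64 − 1.3)² = 2×0.336² = 0.226 mA.
V_DS = V_DD − I_D·R_D = 18 − 0.226×1 = 17.8 V.
Saturation requires V_DS ≥ V_GS − V_t = 0.336 V; 17.8 ≥ 0.336 ✓.

I_D ≈ 0.23 mA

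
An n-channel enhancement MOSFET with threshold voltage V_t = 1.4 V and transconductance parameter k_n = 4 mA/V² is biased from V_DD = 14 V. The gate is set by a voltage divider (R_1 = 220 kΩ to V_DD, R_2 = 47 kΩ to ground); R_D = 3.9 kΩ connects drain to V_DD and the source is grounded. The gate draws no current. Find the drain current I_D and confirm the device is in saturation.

V_G = V_DD·R_2/(R_1+R_2) = 14×47/267 = 2.46 V. With the source grounded, V_GS = V_G = 2.46 V.
Assume saturation: I_D = (k_n/2)(V_GS − V_t)² = (4/2)×(2.46 − 1.4)² = 2×1.06² = 2.27 mA.
V_DS = V_DD − I_D·R_D = 14 − 2.27×3.9 = 5.16 V.
Saturation requires V_DS ≥ V_GS − V_t = 1.06 V; 5.16 ≥ 1.06 ✓.

I_D ≈ 2.3 mA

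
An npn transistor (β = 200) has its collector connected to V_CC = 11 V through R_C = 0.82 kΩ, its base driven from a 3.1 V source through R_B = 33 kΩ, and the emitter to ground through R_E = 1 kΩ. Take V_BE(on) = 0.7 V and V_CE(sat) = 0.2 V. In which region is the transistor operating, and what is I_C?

active; I_C ≈ 2.1 mA

Assume active. Base-emitter loop: I_B = (V_BB − V_BE)/(R_B + (β+1)R_E) = (3.1 − 0.7)/(33 + 201×1) = 0.0103 mA.
I_C = β·I_B = 200×0.0103 = 2.05 mA.
V_CE = V_CC − I_C·R_C − I_E·R_E = 11 − 2.05×0.82 − 2.06×1 = 7.26 V > V_CE(sat), so the active-region assumption holds.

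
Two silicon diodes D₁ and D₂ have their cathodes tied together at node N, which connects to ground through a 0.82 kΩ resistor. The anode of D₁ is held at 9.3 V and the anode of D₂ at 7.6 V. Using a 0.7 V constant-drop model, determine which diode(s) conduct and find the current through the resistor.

Assume both conduct. Then node N would need to be at both 9.3−0.7 = 8.6 V and 7.6−0.7 = 6.9 V, which is impossible.
Assume only D₁ conducts: V_N = 9.3 − 0.7 = 8.6 V, so I_R = 8.6/0.82 = 10.5 mA.
Check D₂: its anode-to-cathode voltage is 7.6 − 8.6 = -1 V < 0.7 V, so it is off. The assumption is consistent.

Only D₁ conducts; I_R ≈ 10 mA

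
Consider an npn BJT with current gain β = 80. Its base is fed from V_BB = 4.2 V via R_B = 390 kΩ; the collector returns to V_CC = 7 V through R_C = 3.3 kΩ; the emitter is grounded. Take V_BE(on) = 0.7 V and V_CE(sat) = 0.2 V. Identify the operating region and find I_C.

active; I_C ≈ 0.72 mA

Assume active. Base-emitter loop: I_B = (V_BB − V_BE)/R_B = (4.2 − 0.7)/390 = 0.00897 mA.
I_C = β·I_B = 80×0.00897 = 0.718 mA.
V_CE = V_CC − I_C·R_C = 7 − 0.718×3.3 = 4.63 V > V_CE(sat), so the active-region assumption holds.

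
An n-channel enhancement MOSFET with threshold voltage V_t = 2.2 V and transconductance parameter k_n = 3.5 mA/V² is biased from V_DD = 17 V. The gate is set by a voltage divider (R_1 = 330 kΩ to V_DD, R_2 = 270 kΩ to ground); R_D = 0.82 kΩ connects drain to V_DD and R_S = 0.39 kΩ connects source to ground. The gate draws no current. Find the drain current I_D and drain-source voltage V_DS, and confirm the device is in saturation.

V_G = V_DD·R_2/(R_1+R_2) = 17×270/600 = 7.65 V.
Assume saturation: I_D = (k_n/2)(V_GS − V_t)² with V_GS = V_G − I_D·R_S = 7.65 − 0.39·I_D.
Substituting gives 0.266·I_D² − 8.44·I_D + 52 = 0, with roots I_D = 8.37 or 23.3 mA.
The root I_D = 23.3 mA gives V_GS = -1.45 V ≤ V_t, so take I_D = 8.37 mA.
Then V_GS = 4.39 V and V_DS = V_DD − I_D(R_D+R_S) = 17 − 8.37×1.21 = 6.88 V.
Saturation requires V_DS ≥ V_GS − V_t = 2.19 V; 6.88 ≥ 2.19 ✓.

I_D ≈ 8.4 mA, V_DS ≈ 6.9 V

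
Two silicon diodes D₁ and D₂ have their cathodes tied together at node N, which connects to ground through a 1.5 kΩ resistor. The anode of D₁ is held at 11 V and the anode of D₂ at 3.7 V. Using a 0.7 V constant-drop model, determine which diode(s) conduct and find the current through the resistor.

Assume both conduct. Then node N would need to be at both 11−0.7 = 10.3 V and 3.7−0.7 = 3 V, which is impossible.
Assume only D₁ conducts: V_N = 11 − 0.7 = 10.3 V, so I_R = 10.3/1.5 = 6.87 mA.
Check D₂: its anode-to-cathode voltage is 3.7 − 10.3 = -6.6 V < 0.7 V, so it is off. The assumption is consistent.

Only D₁ conducts; I_R ≈ 6.9 mA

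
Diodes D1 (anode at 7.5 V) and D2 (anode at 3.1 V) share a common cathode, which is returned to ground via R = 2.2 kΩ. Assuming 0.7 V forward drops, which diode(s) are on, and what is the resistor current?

Only D1 conducts; I_R ≈ 3.1 mA

Assume both conduct. Then node N would need to be at both 7.5−0.7 = 6.8 V and 3.1−0.7 = 2.4 V, which is impossible.
Assume only D1 conducts: V_N = 7.5 − 0.7 = 6.8 V, so I_R = 6.8/2.2 = 3.09 mA.
Check D2: its anode-to-cathode voltage is 3.1 − 6.8 = -3.7 V < 0.7 V, so it is off. The assumption is consistent.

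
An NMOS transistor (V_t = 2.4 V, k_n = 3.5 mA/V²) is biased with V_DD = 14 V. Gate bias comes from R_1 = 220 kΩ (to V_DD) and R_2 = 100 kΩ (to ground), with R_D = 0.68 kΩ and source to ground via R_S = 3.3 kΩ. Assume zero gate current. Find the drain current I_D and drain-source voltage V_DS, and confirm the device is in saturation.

I_D ≈ 0.45 mA, V_DS ≈ 12 V

V_G = V_DD·R_2/(R_1+R_2) = 14×100/320 = 4.38 V.
Assume saturation: I_D = (k_n/2)(V_GS − V_t)² with V_GS = V_G − I_D·R_S = 4.38 − 3.3·I_D.
Substituting gives 19.1·I_D² − 23.8·I_D + 6.83 = 0, with roots I_D = 0.446 or 0.804 mA.
The root I_D = 0.804 mA gives V_GS = 1.72 V ≤ V_t, so take I_D = 0.446 mA.
Then V_GS = 2.9 V and V_DS = V_DD − I_D(R_D+R_S) = 14 − 0.446×3.98 = 12.2 V.
Saturation requires V_DS ≥ V_GS − V_t = 0.505 V; 12.2 ≥ 0.505 ✓.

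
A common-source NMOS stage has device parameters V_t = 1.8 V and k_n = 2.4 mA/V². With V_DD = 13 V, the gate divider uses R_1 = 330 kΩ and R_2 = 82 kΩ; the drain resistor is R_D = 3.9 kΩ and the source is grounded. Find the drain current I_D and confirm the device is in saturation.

I_D ≈ 0.74 mA

V_G = V_DD·R_2/(R_1+R_2) = 13×82/412 = 2.59 V. With the source grounded, V_GS = V_G = 2.59 V.
Assume saturation: I_D = (k_n/2)(V_GS − V_t)² = (2.4/2)×(2.59 − 1.8)² = 1.2×0.787² = 0.744 mA.
V_DS = V_DD − I_D·R_D = 13 − 0.744×3.9 = 10.1 V.
Saturation requires V_DS ≥ V_GS − V_t = 0.787 V; 10.1 ≥ 0.787 ✓.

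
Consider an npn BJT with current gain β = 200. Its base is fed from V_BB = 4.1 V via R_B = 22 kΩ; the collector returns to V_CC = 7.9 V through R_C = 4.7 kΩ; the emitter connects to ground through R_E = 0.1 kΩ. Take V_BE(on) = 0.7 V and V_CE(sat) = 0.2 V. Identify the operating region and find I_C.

Assume active: I_B = (4.1 − 0.7)/(22 + 201×0.1) = 0.0808 mA, I_C = β·I_B = 16.2 mA.
Then V_CE = 7.9 − 16.2×4.7 − 16.2×0.1 = -69.6 V < 0.2 V — the active assumption fails.
Re-solve with V_CE = 0.2 V. KCL at the emitter: V_E/R_E = (V_BB−0.7−V_E)/R_B + (V_CC−0.2−V_E)/R_C, giving V_E = 0.175 V.
I_C = (V_CC − 0.2 − V_E)/R_C = (7.7 − 0.175)/4.7 = 1.6 mA.
Check: I_B = (3.4 − 0.175)/22 = 0.147 mA, and β·I_B = 29.3 mA > I_C, confirming saturation.

saturation; I_C ≈ 1.6 mA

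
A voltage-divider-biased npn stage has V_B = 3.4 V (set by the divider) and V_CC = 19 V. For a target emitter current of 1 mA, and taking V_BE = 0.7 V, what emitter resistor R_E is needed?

R_E ≈ 2.7 kΩ

V_E = V_B − V_BE = 3.4 − 0.7 = 2.7 V.
R_E = V_E / I_E = 2.7 / 1 = 2.7 kΩ.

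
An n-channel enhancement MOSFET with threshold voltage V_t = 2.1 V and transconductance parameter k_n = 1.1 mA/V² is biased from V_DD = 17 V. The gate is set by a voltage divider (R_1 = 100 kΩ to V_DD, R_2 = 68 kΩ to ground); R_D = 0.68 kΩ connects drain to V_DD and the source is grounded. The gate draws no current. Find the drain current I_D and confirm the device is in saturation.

V_G = V_DD·R_2/(R_1+R_2) = 17×68/168 = 6.88 V. With the source grounded, V_GS = V_G = 6.88 V.
Assume saturation: I_D = (k_n/2)(V_GS − V_t)² = (1.1/2)×(6.88 − 2.1)² = 0.55×4.78² = 12.6 mA.
V_DS = V_DD − I_D·R_D = 17 − 12.6×0.68 = 8.45 V.
Saturation requires V_DS ≥ V_GS − V_t = 4.78 V; 8.45 ≥ 4.78 ✓.

I_D ≈ 13 mA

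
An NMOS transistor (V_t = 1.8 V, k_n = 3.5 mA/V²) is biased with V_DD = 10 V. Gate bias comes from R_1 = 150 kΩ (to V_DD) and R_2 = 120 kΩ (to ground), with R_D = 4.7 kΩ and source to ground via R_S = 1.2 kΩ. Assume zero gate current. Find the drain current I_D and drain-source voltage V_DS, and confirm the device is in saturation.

I_D ≈ 1.4 mA, V_DS ≈ 1.5 V

V_G = V_DD·R_2/(R_1+R_2) = 10×120/270 = 4.44 V.
Assume saturation: I_D = (k_n/2)(V_GS − V_t)² with V_GS = V_G − I_D·R_S = 4.44 − 1.2·I_D.
Substituting gives 2.52·I_D² − 12.1·I_D + 12.2 = 0, with roots I_D = 1.45 or 3.36 mA.
The root I_D = 3.36 mA gives V_GS = 0.415 V ≤ V_t, so take I_D = 1.45 mA.
Then V_GS = 2.71 V and V_DS = V_DD − I_D(R_D+R_S) = 10 − 1.45×5.9 = 1.47 V.
Saturation requires V_DS ≥ V_GS − V_t = 0.909 V; 1.47 ≥ 0.909 ✓.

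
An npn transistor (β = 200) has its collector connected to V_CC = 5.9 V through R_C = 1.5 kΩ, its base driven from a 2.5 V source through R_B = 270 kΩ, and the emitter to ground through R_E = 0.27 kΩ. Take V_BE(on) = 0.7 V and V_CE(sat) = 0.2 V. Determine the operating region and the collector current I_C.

active; I_C ≈ 1.1 mA

Assume active. Base-emitter loop: I_B = (V_BB − V_BE)/(R_B + (β+1)R_E) = (2.5 − 0.7)/(270 + 201×0.27) = 0.00555 mA.
I_C = β·I_B = 200×0.00555 = 1.11 mA.
V_CE = V_CC − I_C·R_C − I_E·R_E = 5.9 − 1.11×1.5 − 1.12×0.27 = 3.93 V > V_CE(sat), so the active-region assumption holds.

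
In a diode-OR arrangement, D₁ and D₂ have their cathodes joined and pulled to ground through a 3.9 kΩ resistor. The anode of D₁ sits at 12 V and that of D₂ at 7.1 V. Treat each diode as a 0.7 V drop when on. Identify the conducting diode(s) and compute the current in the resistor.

Assume both conduct. Then node N would need to be at both 12−0.7 = 11.3 V and 7.1−0.7 = 6.4 V, which is impossible.
Assume only D₁ conducts: V_N = 12 − 0.7 = 11.3 V, so I_R = 11.3/3.9 = 2.9 mA.
Check D₂: its anode-to-cathode voltage is 7.1 − 11.3 = -4.2 V < 0.7 V, so it is off. The assumption is consistent.

Only D₁ conducts; I_R ≈ 2.9 mA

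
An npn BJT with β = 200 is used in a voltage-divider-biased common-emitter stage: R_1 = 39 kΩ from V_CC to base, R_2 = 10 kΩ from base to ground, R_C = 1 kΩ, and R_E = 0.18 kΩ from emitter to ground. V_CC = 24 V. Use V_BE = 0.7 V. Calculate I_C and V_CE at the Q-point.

Thevenize the base divider: V_Th = V_CC·R_2/(R_1+R_2) = 24×10/49 = 4.9 V, R_Th = R_1‖R_2 = 7.96 kΩ.
Base-emitter loop: V_Th = I_B·R_Th + V_BE + (β+1)I_B·R_E, so I_B = (4.9 − 0.7) / (7.96 + 201×0.18) = 0.0951 mA.
I_C = β·I_B = 200×0.0951 = 19 mA, and I_E = (β+1)I_B = 19.1 mA.
V_CE = V_CC − I_C·R_C − I_E·R_E = 24 − 19×1 − 19.1×0.18 = 1.54 V.
V_CE = 1.54 V > 0.2 V confirms active-region operation.

I_C ≈ 19 mA, V_CE ≈ 1.5 V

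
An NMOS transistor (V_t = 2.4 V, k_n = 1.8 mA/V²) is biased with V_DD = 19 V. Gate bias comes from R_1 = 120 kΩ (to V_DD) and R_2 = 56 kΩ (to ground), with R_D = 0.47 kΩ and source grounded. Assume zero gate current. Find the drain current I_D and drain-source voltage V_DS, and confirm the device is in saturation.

I_D ≈ 12 mA, V_DS ≈ 13 V

V_G = V_DD·R_2/(R_1+R_2) = 19×56/176 = 6.05 V. With the source grounded, V_GS = V_G = 6.05 V.
Assume saturation: I_D = (k_n/2)(V_GS − V_t)² = (1.8/2)×(6.05 − 2.4)² = 0.9×3.65² = 12 mA.
V_DS = V_DD − I_D·R_D = 19 − 12×0.47 = 13.4 V.
Saturation requires V_DS ≥ V_GS − V_t = 3.65 V; 13.4 ≥ 3.65 ✓.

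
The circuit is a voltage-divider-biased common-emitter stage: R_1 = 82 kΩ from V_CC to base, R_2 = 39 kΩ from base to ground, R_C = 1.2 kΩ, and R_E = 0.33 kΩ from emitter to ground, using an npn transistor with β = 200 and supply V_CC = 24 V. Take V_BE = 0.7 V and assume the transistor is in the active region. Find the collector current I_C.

Thevenize the base divider: V_Th = V_CC·R_2/(R_1+R_2) = 24×39/121 = 7.74 V, R_Th = R_1‖R_2 = 26.4 kΩ.
Base-emitter loop: V_Th = I_B·R_Th + V_BE + (β+1)I_B·R_E, so I_B = (7.74 − 0.7) / (26.4 + 201×0.33) = 0.0758 mA.
I_C = β·I_B = 200×0.0758 = 15.2 mA, and I_E = (β+1)I_B = 15.2 mA.
V_CE = V_CC − I_C·R_C − I_E·R_E = 24 − 15.2×1.2 − 15.2×0.33 = 0.766 V.
V_CE = 0.766 V > 0.2 V confirms active-region operation.

I_C ≈ 15 mA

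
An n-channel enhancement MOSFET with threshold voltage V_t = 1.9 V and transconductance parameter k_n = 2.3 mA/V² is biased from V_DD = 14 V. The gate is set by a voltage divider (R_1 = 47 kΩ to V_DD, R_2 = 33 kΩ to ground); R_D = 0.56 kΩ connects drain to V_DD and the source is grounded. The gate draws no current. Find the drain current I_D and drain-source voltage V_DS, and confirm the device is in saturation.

V_G = V_DD·R_2/(R_1+R_2) = 14×33/80 = 5.78 V. With the source grounded, V_GS = V_G = 5.78 V.
Assume saturation: I_D = (k_n/2)(V_GS − V_t)² = (2.3/2)×(5.78 − 1.9)² = 1.15×3.88² = 17.3 mA.
V_DS = V_DD − I_D·R_D = 14 − 17.3×0.56 = 4.33 V.
Saturation requires V_DS ≥ V_GS − V_t = 3.88 V; 4.33 ≥ 3.88 ✓.

I_D ≈ 17 mA, V_DS ≈ 4.3 V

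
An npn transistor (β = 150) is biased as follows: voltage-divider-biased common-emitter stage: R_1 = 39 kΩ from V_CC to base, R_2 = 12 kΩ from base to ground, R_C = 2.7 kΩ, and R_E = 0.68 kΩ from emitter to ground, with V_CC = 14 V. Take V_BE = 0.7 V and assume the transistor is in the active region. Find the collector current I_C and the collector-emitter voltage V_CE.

I_C ≈ 3.5 mA, V_CE ≈ 2.2 V

Thevenize the base divider: V_Th = V_CC·R_2/(R_1+R_2) = 14×12/51 = 3.29 V, R_Th = R_1‖R_2 = 9.18 kΩ.
Base-emitter loop: V_Th = I_B·R_Th + V_BE + (β+1)I_B·R_E, so I_B = (3.29 − 0.7) / (9.18 + 151×0.68) = 0.0232 mA.
I_C = β·I_B = 150×0.0232 = 3.48 mA, and I_E = (β+1)I_B = 3.5 mA.
V_CE = V_CC − I_C·R_C − I_E·R_E = 14 − 3.48×2.7 − 3.5×0.68 = 2.23 V.
V_CE = 2.23 V > 0.2 V confirms active-region operation.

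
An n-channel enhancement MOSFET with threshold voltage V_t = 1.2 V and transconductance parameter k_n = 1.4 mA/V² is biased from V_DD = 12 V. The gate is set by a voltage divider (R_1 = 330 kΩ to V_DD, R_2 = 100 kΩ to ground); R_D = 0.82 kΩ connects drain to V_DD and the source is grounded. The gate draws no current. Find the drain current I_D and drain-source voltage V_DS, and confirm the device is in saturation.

I_D ≈ 1.8 mA, V_DS ≈ 11 V

V_G = V_DD·R_2/(R_1+R_2) = 12×100/430 = 2.79 V. With the source grounded, V_GS = V_G = 2.79 V.
Assume saturation: I_D = (k_n/2)(V_GS − V_t)² = (1.4/2)×(2.79 − 1.2)² = 0.7×1.59² = 1.77 mA.
V_DS = V_DD − I_D·R_D = 12 − 1.77×0.82 = 10.5 V.
Saturation requires V_DS ≥ V_GS − V_t = 1.59 V; 10.5 ≥ 1.59 ✓.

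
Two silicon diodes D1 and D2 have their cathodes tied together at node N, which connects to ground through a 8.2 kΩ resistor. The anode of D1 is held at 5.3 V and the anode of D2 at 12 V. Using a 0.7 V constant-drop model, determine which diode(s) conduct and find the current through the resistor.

Assume both conduct. Then node N would need to be at both 5.3−0.7 = 4.6 V and 12−0.7 = 11.3 V, which is impossible.
Assume only D2 conducts: V_N = 12 − 0.7 = 11.3 V, so I_R = 11.3/8.2 = 1.38 mA.
Check D1: its anode-to-cathode voltage is 5.3 − 11.3 = -6 V < 0.7 V, so it is off. The assumption is consistent.

Only D2 conducts; I_R ≈ 1.4 mA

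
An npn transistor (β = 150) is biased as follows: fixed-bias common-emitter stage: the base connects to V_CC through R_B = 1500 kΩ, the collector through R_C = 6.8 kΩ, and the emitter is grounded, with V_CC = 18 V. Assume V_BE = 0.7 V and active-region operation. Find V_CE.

Base loop: V_CC = I_B·R_B + V_BE, so I_B = (18 − 0.7)/1500 kΩ = 0.0115 mA.
In the active region I_C = β·I_B = 150 × 0.0115 = 1.73 mA.
Collector loop: V_CE = V_CC − I_C·R_C = 18 − 1.73×6.8 = 6.24 V.
Since V_CE = 6.24 V > V_CE(sat) ≈ 0.2 V, the transistor is in the active region as assumed.

V_CE ≈ 6.2 V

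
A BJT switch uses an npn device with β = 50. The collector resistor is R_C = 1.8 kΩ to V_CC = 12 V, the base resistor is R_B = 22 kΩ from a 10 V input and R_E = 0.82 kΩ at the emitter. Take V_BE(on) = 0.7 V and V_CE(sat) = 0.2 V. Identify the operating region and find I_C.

Assume active: I_B = (10 − 0.7)/(22 + 51×0.82) = 0.146 mA, I_C = β·I_B = 7.29 mA.
Then V_CE = 12 − 7.29×1.8 − 7.43×0.82 = -7.21 V < 0.2 V — the active assumption fails.
Re-solve with V_CE = 0.2 V. KCL at the emitter: V_E/R_E = (V_BB−0.7−V_E)/R_B + (V_CC−0.2−V_E)/R_C, giving V_E = 3.83 V.
I_C = (V_CC − 0.2 − V_E)/R_C = (11.8 − 3.83)/1.8 = 4.43 mA.
Check: I_B = (9.3 − 3.83)/22 = 0.248 mA, and β·I_B = 12.4 mA > I_C, confirming saturation.

saturation; I_C ≈ 4.4 mA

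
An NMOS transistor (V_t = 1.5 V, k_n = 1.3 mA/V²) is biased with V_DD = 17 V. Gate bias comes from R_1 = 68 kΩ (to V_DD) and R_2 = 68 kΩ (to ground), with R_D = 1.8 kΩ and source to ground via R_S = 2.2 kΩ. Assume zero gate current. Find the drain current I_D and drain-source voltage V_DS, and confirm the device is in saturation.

I_D ≈ 2.3 mA, V_DS ≈ 7.7 V

V_G = V_DD·R_2/(R_1+R_2) = 17×68/136 = 8.5 V.
Assume saturation: I_D = (k_n/2)(V_GS − V_t)² with V_GS = V_G − I_D·R_S = 8.5 − 2.2·I_D.
Substituting gives 3.15·I_D² − 21·I_D + 31.8 = 0, with roots I_D = 2.32 or 4.36 mA.
The root I_D = 4.36 mA gives V_GS = -1.09 V ≤ V_t, so take I_D = 2.32 mA.
Then V_GS = 3.39 V and V_DS = V_DD − I_D(R_D+R_S) = 17 − 2.32×4 = 7.71 V.
Saturation requires V_DS ≥ V_GS − V_t = 1.89 V; 7.71 ≥ 1.89 ✓.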